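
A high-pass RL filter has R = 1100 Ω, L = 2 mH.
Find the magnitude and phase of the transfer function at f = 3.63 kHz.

Step 1 — Angular frequency: ω = 2π·3630 = 2.281e+04 rad/s.
Step 2 — Transfer function: H(jω) = jωL/(R + jωL).
Step 3 — Numerator jωL = j·45.62; denominator R + jωL = 1100 + j45.62.
Step 4 — H = 0.001717 + j0.0414.
Step 5 — Magnitude: |H| = 0.04143 (-27.7 dB); phase: φ = 87.6°.

|H| = 0.04143 (-27.7 dB), φ = 87.6°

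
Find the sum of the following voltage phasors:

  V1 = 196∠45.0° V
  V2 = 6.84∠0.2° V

Step 1 — Convert each phasor to rectangular form:
  V1 = 196·(cos(45.0°) + j·sin(45.0°)) = 138.6 + j138.6 V
  V2 = 6.84·(cos(0.2°) + j·sin(0.2°)) = 6.84 + j0.02388 V
Step 2 — Sum components: V_total = 145.4 + j138.6 V.
Step 3 — Convert to polar: |V_total| = 200.9 V, ∠V_total = 43.6°.

V_total = 200.9∠43.6° V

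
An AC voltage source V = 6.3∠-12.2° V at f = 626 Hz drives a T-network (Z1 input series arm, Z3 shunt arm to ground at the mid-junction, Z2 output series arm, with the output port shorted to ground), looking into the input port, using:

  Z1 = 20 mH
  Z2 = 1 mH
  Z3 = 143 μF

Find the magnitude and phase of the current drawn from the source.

Step 1 — Angular frequency: ω = 2π·f = 2π·626 = 3933 rad/s.
Step 2 — Component impedances:
  Z1: Z = jωL = j·3933·0.02 = 0 + j78.67 Ω
  Z2: Z = jωL = j·3933·0.001 = 0 + j3.933 Ω
  Z3: Z = 1/(jωC) = -j/(ω·C) = 0 - j1.778 Ω
Step 3 — With the output port shorted to ground, the output series arm Z2 runs from the junction to ground; the shunt arm Z3 also runs from the junction to ground. They appear in parallel: Z3 || Z2 = 0 - j3.244 Ω.
Step 4 — Series with input arm Z1: Z_in = Z1 + (Z3 || Z2) = 0 + j75.42 Ω = 75.42∠90.0° Ω.
Step 5 — Source phasor: V = 6.3∠-12.2° V = 6.158 - j1.331 V.
Step 6 — Ohm's law: I = V / Z_total = (6.158 - j1.331) / (0 + j75.42) = -0.01765 - j0.08164 A.
Step 7 — Convert to polar: |I| = 0.08353 A, ∠I = -102.2°.

I = 0.08353∠-102.2° A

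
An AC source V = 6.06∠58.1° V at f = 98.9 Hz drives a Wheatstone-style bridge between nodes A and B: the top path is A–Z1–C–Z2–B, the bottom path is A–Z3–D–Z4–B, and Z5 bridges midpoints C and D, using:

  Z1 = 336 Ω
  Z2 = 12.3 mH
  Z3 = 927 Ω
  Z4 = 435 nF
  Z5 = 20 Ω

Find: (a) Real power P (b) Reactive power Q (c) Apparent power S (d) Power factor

Step 1 — Angular frequency: ω = 2π·f = 2π·98.9 = 621.4 rad/s.
Step 2 — Component impedances:
  Z1: Z = R = 336 Ω
  Z2: Z = jωL = j·621.4·0.0123 = 0 + j7.643 Ω
  Z3: Z = R = 927 Ω
  Z4: Z = 1/(jωC) = -j/(ω·C) = 0 - j3699 Ω
  Z5: Z = R = 20 Ω
Step 3 — Bridge requires nodal analysis (the Z5 bridge couples midpoints C and D, so the two paths cannot be reduced to a simple series/parallel combination). Setting node B to ground and injecting 1 A at node A, the 3-node admittance system at A, C, D solves to V_A = Z_AB = 248 + j7.652 Ω = 248.1∠1.8° Ω.
Step 4 — Source phasor: V = 6.06∠58.1° V = 3.202 + j5.145 V.
Step 5 — Current: I = V / Z = 0.01354 + j0.02033 A = 0.02442∠56.3° A.
Step 6 — Complex power: S = V·I* = 0.1479 + j0.004563 VA.
Step 7 — Real power: P = Re(S) = 0.1479 W.
Step 8 — Reactive power: Q = Im(S) = 0.004563 VAR.
Step 9 — Apparent power: |S| = 0.148 VA.
Step 10 — Power factor: PF = P/|S| = 0.9995 (lagging).

(a) P = 0.1479 W  (b) Q = 0.004563 VAR  (c) S = 0.148 VA  (d) PF = 0.9995 (lagging)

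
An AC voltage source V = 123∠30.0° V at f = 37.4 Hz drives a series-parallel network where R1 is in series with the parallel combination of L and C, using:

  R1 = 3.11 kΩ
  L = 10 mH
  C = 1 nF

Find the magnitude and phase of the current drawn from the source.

Step 1 — Angular frequency: ω = 2π·f = 2π·37.4 = 235 rad/s.
Step 2 — Component impedances:
  R1: Z = R = 3110 Ω
  L: Z = jωL = j·235·0.01 = 0 + j2.35 Ω
  C: Z = 1/(jωC) = -j/(ω·C) = 0 - j4.255e+06 Ω
Step 3 — Parallel branch: L || C = 1/(1/L + 1/C) = 0 + j2.35 Ω.
Step 4 — Series with R1: Z_total = R1 + (L || C) = 3110 + j2.35 Ω = 3110∠0.0° Ω.
Step 5 — Source phasor: V = 123∠30.0° V = 106.5 + j61.5 V.
Step 6 — Ohm's law: I = V / Z_total = (106.5 + j61.5) / (3110 + j2.35) = 0.03427 + j0.01975 A.
Step 7 — Convert to polar: |I| = 0.03955 A, ∠I = 30.0°.

I = 0.03955∠30.0° A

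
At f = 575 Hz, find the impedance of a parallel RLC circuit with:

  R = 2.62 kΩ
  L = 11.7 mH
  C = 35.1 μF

Step 1 — Angular frequency: ω = 2π·f = 2π·575 = 3613 rad/s.
Step 2 — Component impedances:
  R: Z = R = 2620 Ω
  L: Z = jωL = j·3613·0.0117 = 0 + j42.27 Ω
  C: Z = 1/(jωC) = -j/(ω·C) = 0 - j7.886 Ω
Step 3 — Parallel combination: 1/Z_total = 1/R + 1/L + 1/C; Z_total = 0.03587 - j9.694 Ω = 9.694∠-89.8° Ω.

Z = 0.03587 - j9.694 Ω = 9.694∠-89.8° Ω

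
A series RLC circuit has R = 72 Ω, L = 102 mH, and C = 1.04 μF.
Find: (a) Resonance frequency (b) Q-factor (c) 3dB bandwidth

Step 1 — Resonance condition Im(Z)=0 gives ω₀ = 1/√(LC).
Step 2 — ω₀ = 1/√(0.102·1.04e-06) = 3070 rad/s.
Step 3 — f₀ = ω₀/(2π) = 488.7 Hz.
Step 4 — Series Q: Q = ω₀L/R = 3070·0.102/72 = 4.35.
Step 5 — 3dB bandwidth: Δω = ω₀/Q = 705.9 rad/s; BW = Δω/(2π) = 112.3 Hz.

(a) f₀ = 488.7 Hz  (b) Q = 4.35  (c) BW = 112.3 Hz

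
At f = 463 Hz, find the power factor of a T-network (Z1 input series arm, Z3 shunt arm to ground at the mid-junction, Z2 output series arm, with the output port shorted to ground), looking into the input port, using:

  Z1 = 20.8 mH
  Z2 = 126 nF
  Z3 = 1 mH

Step 1 — Angular frequency: ω = 2π·f = 2π·463 = 2909 rad/s.
Step 2 — Component impedances:
  Z1: Z = jωL = j·2909·0.0208 = 0 + j60.51 Ω
  Z2: Z = 1/(jωC) = -j/(ω·C) = 0 - j2728 Ω
  Z3: Z = jωL = j·2909·0.001 = 0 + j2.909 Ω
Step 3 — With the output port shorted to ground, the output series arm Z2 runs from the junction to ground; the shunt arm Z3 also runs from the junction to ground. They appear in parallel: Z3 || Z2 = 0 + j2.912 Ω.
Step 4 — Series with input arm Z1: Z_in = Z1 + (Z3 || Z2) = 0 + j63.42 Ω = 63.42∠90.0° Ω.
Step 5 — Power factor: PF = cos(φ) = Re(Z)/|Z| = 0/63.42 = 0.
Step 6 — Type: Im(Z) = 63.42 ⇒ lagging (phase φ = 90.0°).

PF = 0 (lagging, φ = 90.0°)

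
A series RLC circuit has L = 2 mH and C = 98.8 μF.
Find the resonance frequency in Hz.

Step 1 — Resonance condition Im(Z)=0 gives ω₀ = 1/√(LC).
Step 2 — ω₀ = 1/√(0.002·9.88e-05) = 2250 rad/s.
Step 3 — f₀ = ω₀/(2π) = 358 Hz.

f₀ = 358 Hz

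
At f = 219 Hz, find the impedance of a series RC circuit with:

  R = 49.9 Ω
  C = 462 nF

Step 1 — Angular frequency: ω = 2π·f = 2π·219 = 1376 rad/s.
Step 2 — Component impedances:
  R: Z = R = 49.9 Ω
  C: Z = 1/(jωC) = -j/(ω·C) = 0 - j1573 Ω
Step 3 — Series combination: Z_total = R + C = 49.9 - j1573 Ω = 1574∠-88.2° Ω.

Z = 49.9 - j1573 Ω = 1574∠-88.2° Ω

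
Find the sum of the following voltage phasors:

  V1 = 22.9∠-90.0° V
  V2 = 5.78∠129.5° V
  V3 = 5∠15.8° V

Step 1 — Convert each phasor to rectangular form:
  V1 = 22.9·(cos(-90.0°) + j·sin(-90.0°)) = 0 - j22.9 V
  V2 = 5.78·(cos(129.5°) + j·sin(129.5°)) = -3.677 + j4.46 V
  V3 = 5·(cos(15.8°) + j·sin(15.8°)) = 4.811 + j1.361 V
Step 2 — Sum components: V_total = 1.135 - j17.08 V.
Step 3 — Convert to polar: |V_total| = 17.12 V, ∠V_total = -86.2°.

V_total = 17.12∠-86.2° V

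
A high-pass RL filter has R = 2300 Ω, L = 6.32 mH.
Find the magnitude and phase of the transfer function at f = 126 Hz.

Step 1 — Angular frequency: ω = 2π·126 = 791.7 rad/s.
Step 2 — Transfer function: H(jω) = jωL/(R + jωL).
Step 3 — Numerator jωL = j·5.003; denominator R + jωL = 2300 + j5.003.
Step 4 — H = 4.732e-06 + j0.002175.
Step 5 — Magnitude: |H| = 0.002175 (-53.2 dB); phase: φ = 89.9°.

|H| = 0.002175 (-53.2 dB), φ = 89.9°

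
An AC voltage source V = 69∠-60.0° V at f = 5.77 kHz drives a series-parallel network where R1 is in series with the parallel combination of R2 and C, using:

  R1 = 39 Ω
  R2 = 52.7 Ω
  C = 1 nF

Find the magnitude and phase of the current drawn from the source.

Step 1 — Angular frequency: ω = 2π·f = 2π·5770 = 3.625e+04 rad/s.
Step 2 — Component impedances:
  R1: Z = R = 39 Ω
  R2: Z = R = 52.7 Ω
  C: Z = 1/(jωC) = -j/(ω·C) = 0 - j2.758e+04 Ω
Step 3 — Parallel branch: R2 || C = 1/(1/R2 + 1/C) = 52.7 - j0.1007 Ω.
Step 4 — Series with R1: Z_total = R1 + (R2 || C) = 91.7 - j0.1007 Ω = 91.7∠-0.1° Ω.
Step 5 — Source phasor: V = 69∠-60.0° V = 34.5 - j59.76 V.
Step 6 — Ohm's law: I = V / Z_total = (34.5 - j59.76) / (91.7 - j0.1007) = 0.3769 - j0.6512 A.
Step 7 — Convert to polar: |I| = 0.7525 A, ∠I = -59.9°.

I = 0.7525∠-59.9° A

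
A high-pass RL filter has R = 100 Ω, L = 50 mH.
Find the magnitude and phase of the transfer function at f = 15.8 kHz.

Step 1 — Angular frequency: ω = 2π·1.58e+04 = 9.927e+04 rad/s.
Step 2 — Transfer function: H(jω) = jωL/(R + jωL).
Step 3 — Numerator jωL = j·4964; denominator R + jωL = 100 + j4964.
Step 4 — H = 0.9996 + j0.02014.
Step 5 — Magnitude: |H| = 0.9998 (-0.0 dB); phase: φ = 1.2°.

|H| = 0.9998 (-0.0 dB), φ = 1.2°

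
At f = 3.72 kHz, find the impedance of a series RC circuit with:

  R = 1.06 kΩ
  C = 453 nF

Step 1 — Angular frequency: ω = 2π·f = 2π·3720 = 2.337e+04 rad/s.
Step 2 — Component impedances:
  R: Z = R = 1060 Ω
  C: Z = 1/(jωC) = -j/(ω·C) = 0 - j94.45 Ω
Step 3 — Series combination: Z_total = R + C = 1060 - j94.45 Ω = 1064∠-5.1° Ω.

Z = 1060 - j94.45 Ω = 1064∠-5.1° Ω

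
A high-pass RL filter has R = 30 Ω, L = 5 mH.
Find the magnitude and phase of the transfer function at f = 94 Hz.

Step 1 — Angular frequency: ω = 2π·94 = 590.6 rad/s.
Step 2 — Transfer function: H(jω) = jωL/(R + jωL).
Step 3 — Numerator jωL = j·2.953; denominator R + jωL = 30 + j2.953.
Step 4 — H = 0.009597 + j0.09749.
Step 5 — Magnitude: |H| = 0.09796 (-20.2 dB); phase: φ = 84.4°.

|H| = 0.09796 (-20.2 dB), φ = 84.4°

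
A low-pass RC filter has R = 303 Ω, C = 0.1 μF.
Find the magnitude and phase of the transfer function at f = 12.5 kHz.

Step 1 — Angular frequency: ω = 2π·1.25e+04 = 7.854e+04 rad/s.
Step 2 — Transfer function: H(jω) = 1/(1 + jωRC).
Step 3 — Denominator: 1 + jωRC = 1 + j·7.854e+04·303·1e-07 = 1 + j2.38.
Step 4 — H = 0.1501 - j0.3571.
Step 5 — Magnitude: |H| = 0.3874 (-8.2 dB); phase: φ = -67.2°.

|H| = 0.3874 (-8.2 dB), φ = -67.2°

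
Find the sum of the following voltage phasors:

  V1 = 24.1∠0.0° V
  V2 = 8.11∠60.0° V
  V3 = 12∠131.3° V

Step 1 — Convert each phasor to rectangular form:
  V1 = 24.1·(cos(0.0°) + j·sin(0.0°)) = 24.1 V
  V2 = 8.11·(cos(60.0°) + j·sin(60.0°)) = 4.055 + j7.023 V
  V3 = 12·(cos(131.3°) + j·sin(131.3°)) = -7.92 + j9.015 V
Step 2 — Sum components: V_total = 20.23 + j16.04 V.
Step 3 — Convert to polar: |V_total| = 25.82 V, ∠V_total = 38.4°.

V_total = 25.82∠38.4° V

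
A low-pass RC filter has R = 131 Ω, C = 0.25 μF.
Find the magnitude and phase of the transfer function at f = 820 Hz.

Step 1 — Angular frequency: ω = 2π·820 = 5152 rad/s.
Step 2 — Transfer function: H(jω) = 1/(1 + jωRC).
Step 3 — Denominator: 1 + jωRC = 1 + j·5152·131·2.5e-07 = 1 + j0.1687.
Step 4 — H = 0.9723 - j0.1641.
Step 5 — Magnitude: |H| = 0.9861 (-0.1 dB); phase: φ = -9.6°.

|H| = 0.9861 (-0.1 dB), φ = -9.6°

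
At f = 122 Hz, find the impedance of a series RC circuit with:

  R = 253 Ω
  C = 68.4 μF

Step 1 — Angular frequency: ω = 2π·f = 2π·122 = 766.5 rad/s.
Step 2 — Component impedances:
  R: Z = R = 253 Ω
  C: Z = 1/(jωC) = -j/(ω·C) = 0 - j19.07 Ω
Step 3 — Series combination: Z_total = R + C = 253 - j19.07 Ω = 253.7∠-4.3° Ω.

Z = 253 - j19.07 Ω = 253.7∠-4.3° Ω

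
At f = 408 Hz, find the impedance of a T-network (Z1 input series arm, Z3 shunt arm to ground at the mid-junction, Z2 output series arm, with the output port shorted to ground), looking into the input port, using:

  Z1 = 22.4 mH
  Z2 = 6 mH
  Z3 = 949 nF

Step 1 — Angular frequency: ω = 2π·f = 2π·408 = 2564 rad/s.
Step 2 — Component impedances:
  Z1: Z = jωL = j·2564·0.0224 = 0 + j57.42 Ω
  Z2: Z = jωL = j·2564·0.006 = 0 + j15.38 Ω
  Z3: Z = 1/(jωC) = -j/(ω·C) = 0 - j411 Ω
Step 3 — With the output port shorted to ground, the output series arm Z2 runs from the junction to ground; the shunt arm Z3 also runs from the junction to ground. They appear in parallel: Z3 || Z2 = 0 + j15.98 Ω.
Step 4 — Series with input arm Z1: Z_in = Z1 + (Z3 || Z2) = 0 + j73.4 Ω = 73.4∠90.0° Ω.

Z = 0 + j73.4 Ω = 73.4∠90.0° Ω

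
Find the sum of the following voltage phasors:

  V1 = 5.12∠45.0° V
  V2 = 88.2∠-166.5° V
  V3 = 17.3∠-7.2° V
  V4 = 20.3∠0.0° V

Step 1 — Convert each phasor to rectangular form:
  V1 = 5.12·(cos(45.0°) + j·sin(45.0°)) = 3.62 + j3.62 V
  V2 = 88.2·(cos(-166.5°) + j·sin(-166.5°)) = -85.76 - j20.59 V
  V3 = 17.3·(cos(-7.2°) + j·sin(-7.2°)) = 17.16 - j2.168 V
  V4 = 20.3·(cos(0.0°) + j·sin(0.0°)) = 20.3 V
Step 2 — Sum components: V_total = -44.68 - j19.14 V.
Step 3 — Convert to polar: |V_total| = 48.61 V, ∠V_total = -156.8°.

V_total = 48.61∠-156.8° V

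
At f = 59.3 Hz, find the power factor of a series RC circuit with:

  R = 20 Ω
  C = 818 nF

Step 1 — Angular frequency: ω = 2π·f = 2π·59.3 = 372.6 rad/s.
Step 2 — Component impedances:
  R: Z = R = 20 Ω
  C: Z = 1/(jωC) = -j/(ω·C) = 0 - j3281 Ω
Step 3 — Series combination: Z_total = R + C = 20 - j3281 Ω = 3281∠-89.7° Ω.
Step 4 — Power factor: PF = cos(φ) = Re(Z)/|Z| = 20/3281 = 0.006096.
Step 5 — Type: Im(Z) = -3281 ⇒ leading (phase φ = -89.7°).

PF = 0.006096 (leading, φ = -89.7°)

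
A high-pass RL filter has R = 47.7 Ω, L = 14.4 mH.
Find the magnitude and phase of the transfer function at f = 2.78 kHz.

Step 1 — Angular frequency: ω = 2π·2780 = 1.747e+04 rad/s.
Step 2 — Transfer function: H(jω) = jωL/(R + jωL).
Step 3 — Numerator jωL = j·251.5; denominator R + jωL = 47.7 + j251.5.
Step 4 — H = 0.9653 + j0.1831.
Step 5 — Magnitude: |H| = 0.9825 (-0.2 dB); phase: φ = 10.7°.

|H| = 0.9825 (-0.2 dB), φ = 10.7°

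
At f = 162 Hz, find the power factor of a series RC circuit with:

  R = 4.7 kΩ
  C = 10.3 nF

Step 1 — Angular frequency: ω = 2π·f = 2π·162 = 1018 rad/s.
Step 2 — Component impedances:
  R: Z = R = 4700 Ω
  C: Z = 1/(jωC) = -j/(ω·C) = 0 - j9.538e+04 Ω
Step 3 — Series combination: Z_total = R + C = 4700 - j9.538e+04 Ω = 9.55e+04∠-87.2° Ω.
Step 4 — Power factor: PF = cos(φ) = Re(Z)/|Z| = 4700/95498 = 0.04922.
Step 5 — Type: Im(Z) = -9.538e+04 ⇒ leading (phase φ = -87.2°).

PF = 0.04922 (leading, φ = -87.2°)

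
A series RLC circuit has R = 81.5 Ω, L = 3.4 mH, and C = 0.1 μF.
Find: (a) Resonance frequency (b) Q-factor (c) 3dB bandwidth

Step 1 — Resonance: ω₀ = 1/√(LC) = 1/√(0.0034·1e-07) = 5.423e+04 rad/s.
Step 2 — f₀ = ω₀/(2π) = 8631 Hz.
Step 3 — Series Q: Q = ω₀L/R = 5.423e+04·0.0034/81.5 = 2.262.
Step 4 — Bandwidth: Δω = ω₀/Q = 2.397e+04 rad/s; BW = Δω/(2π) = 3815 Hz.

(a) f₀ = 8631 Hz  (b) Q = 2.262  (c) BW = 3815 Hz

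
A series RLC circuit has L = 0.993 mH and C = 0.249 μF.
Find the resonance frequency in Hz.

Step 1 — Resonance condition Im(Z)=0 gives ω₀ = 1/√(LC).
Step 2 — ω₀ = 1/√(0.000993·2.49e-07) = 6.36e+04 rad/s.
Step 3 — f₀ = ω₀/(2π) = 1.012e+04 Hz.

f₀ = 1.012e+04 Hz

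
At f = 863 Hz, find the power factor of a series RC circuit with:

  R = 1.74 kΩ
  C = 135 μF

Step 1 — Angular frequency: ω = 2π·f = 2π·863 = 5422 rad/s.
Step 2 — Component impedances:
  R: Z = R = 1740 Ω
  C: Z = 1/(jωC) = -j/(ω·C) = 0 - j1.366 Ω
Step 3 — Series combination: Z_total = R + C = 1740 - j1.366 Ω = 1740∠-0.0° Ω.
Step 4 — Power factor: PF = cos(φ) = Re(Z)/|Z| = 1740/1740 = 1.
Step 5 — Type: Im(Z) = -1.366 ⇒ leading (phase φ = -0.0°).

PF = 1 (leading, φ = -0.0°)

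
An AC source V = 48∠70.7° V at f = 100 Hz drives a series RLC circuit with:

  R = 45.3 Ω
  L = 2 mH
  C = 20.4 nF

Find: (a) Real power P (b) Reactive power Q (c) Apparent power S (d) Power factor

Step 1 — Angular frequency: ω = 2π·f = 2π·100 = 628.3 rad/s.
Step 2 — Component impedances:
  R: Z = R = 45.3 Ω
  L: Z = jωL = j·628.3·0.002 = 0 + j1.257 Ω
  C: Z = 1/(jωC) = -j/(ω·C) = 0 - j7.802e+04 Ω
Step 3 — Series combination: Z_total = R + L + C = 45.3 - j7.802e+04 Ω = 7.802e+04∠-90.0° Ω.
Step 4 — Source phasor: V = 48∠70.7° V = 15.86 + j45.3 V.
Step 5 — Current: I = V / Z = -0.0005806 + j0.0002037 A = 0.0006153∠160.7° A.
Step 6 — Complex power: S = V·I* = 1.715e-05 - j0.02953 VA.
Step 7 — Real power: P = Re(S) = 1.715e-05 W.
Step 8 — Reactive power: Q = Im(S) = -0.02953 VAR.
Step 9 — Apparent power: |S| = 0.02953 VA.
Step 10 — Power factor: PF = P/|S| = 0.0005807 (leading).

(a) P = 1.715e-05 W  (b) Q = -0.02953 VAR  (c) S = 0.02953 VA  (d) PF = 0.0005807 (leading)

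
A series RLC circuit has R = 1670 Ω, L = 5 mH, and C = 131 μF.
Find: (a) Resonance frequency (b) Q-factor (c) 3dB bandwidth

Step 1 — Resonance: ω₀ = 1/√(LC) = 1/√(0.005·0.000131) = 1236 rad/s.
Step 2 — f₀ = ω₀/(2π) = 196.7 Hz.
Step 3 — Series Q: Q = ω₀L/R = 1236·0.005/1670 = 0.003699.
Step 4 — Bandwidth: Δω = ω₀/Q = 3.34e+05 rad/s; BW = Δω/(2π) = 5.316e+04 Hz.

(a) f₀ = 196.7 Hz  (b) Q = 0.003699  (c) BW = 5.316e+04 Hz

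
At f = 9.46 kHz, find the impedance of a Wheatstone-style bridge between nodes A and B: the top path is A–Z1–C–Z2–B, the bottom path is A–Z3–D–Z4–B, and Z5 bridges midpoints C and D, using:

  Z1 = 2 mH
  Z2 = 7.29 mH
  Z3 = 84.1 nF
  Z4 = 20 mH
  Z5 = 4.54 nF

Step 1 — Angular frequency: ω = 2π·f = 2π·9460 = 5.944e+04 rad/s.
Step 2 — Component impedances:
  Z1: Z = jωL = j·5.944e+04·0.002 = 0 + j118.9 Ω
  Z2: Z = jωL = j·5.944e+04·0.00729 = 0 + j433.3 Ω
  Z3: Z = 1/(jωC) = -j/(ω·C) = 0 - j200 Ω
  Z4: Z = jωL = j·5.944e+04·0.02 = 0 + j1189 Ω
  Z5: Z = 1/(jωC) = -j/(ω·C) = 0 - j3706 Ω
Step 3 — Bridge requires nodal analysis (the Z5 bridge couples midpoints C and D, so the two paths cannot be reduced to a simple series/parallel combination). Setting node B to ground and injecting 1 A at node A, the 3-node admittance system at A, C, D solves to V_A = Z_AB = 0 + j360.1 Ω = 360.1∠90.0° Ω.

Z = 0 + j360.1 Ω = 360.1∠90.0° Ω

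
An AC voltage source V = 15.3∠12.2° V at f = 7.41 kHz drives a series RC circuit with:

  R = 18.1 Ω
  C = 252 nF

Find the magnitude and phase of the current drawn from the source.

Step 1 — Angular frequency: ω = 2π·f = 2π·7410 = 4.656e+04 rad/s.
Step 2 — Component impedances:
  R: Z = R = 18.1 Ω
  C: Z = 1/(jωC) = -j/(ω·C) = 0 - j85.23 Ω
Step 3 — Series combination: Z_total = R + C = 18.1 - j85.23 Ω = 87.13∠-78.0° Ω.
Step 4 — Source phasor: V = 15.3∠12.2° V = 14.95 + j3.233 V.
Step 5 — Ohm's law: I = V / Z_total = (14.95 + j3.233) / (18.1 - j85.23) = -0.0006456 + j0.1756 A.
Step 6 — Convert to polar: |I| = 0.1756 A, ∠I = 90.2°.

I = 0.1756∠90.2° A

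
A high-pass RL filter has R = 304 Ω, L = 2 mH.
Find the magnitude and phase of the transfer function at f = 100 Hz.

Step 1 — Angular frequency: ω = 2π·100 = 628.3 rad/s.
Step 2 — Transfer function: H(jω) = jωL/(R + jωL).
Step 3 — Numerator jωL = j·1.257; denominator R + jωL = 304 + j1.257.
Step 4 — H = 1.709e-05 + j0.004134.
Step 5 — Magnitude: |H| = 0.004134 (-47.7 dB); phase: φ = 89.8°.

|H| = 0.004134 (-47.7 dB), φ = 89.8°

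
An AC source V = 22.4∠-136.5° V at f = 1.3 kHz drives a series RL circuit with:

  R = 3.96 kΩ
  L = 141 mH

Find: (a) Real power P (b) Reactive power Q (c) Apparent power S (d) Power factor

Step 1 — Angular frequency: ω = 2π·f = 2π·1300 = 8168 rad/s.
Step 2 — Component impedances:
  R: Z = R = 3960 Ω
  L: Z = jωL = j·8168·0.141 = 0 + j1152 Ω
Step 3 — Series combination: Z_total = R + L = 3960 + j1152 Ω = 4124∠16.2° Ω.
Step 4 — Source phasor: V = 22.4∠-136.5° V = -16.25 - j15.42 V.
Step 5 — Current: I = V / Z = -0.004827 - j0.00249 A = 0.005432∠-152.7° A.
Step 6 — Complex power: S = V·I* = 0.1168 + j0.03398 VA.
Step 7 — Real power: P = Re(S) = 0.1168 W.
Step 8 — Reactive power: Q = Im(S) = 0.03398 VAR.
Step 9 — Apparent power: |S| = 0.1217 VA.
Step 10 — Power factor: PF = P/|S| = 0.9602 (lagging).

(a) P = 0.1168 W  (b) Q = 0.03398 VAR  (c) S = 0.1217 VA  (d) PF = 0.9602 (lagging)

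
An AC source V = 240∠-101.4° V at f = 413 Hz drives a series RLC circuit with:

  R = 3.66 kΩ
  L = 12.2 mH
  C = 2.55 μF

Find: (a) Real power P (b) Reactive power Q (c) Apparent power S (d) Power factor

Step 1 — Angular frequency: ω = 2π·f = 2π·413 = 2595 rad/s.
Step 2 — Component impedances:
  R: Z = R = 3660 Ω
  L: Z = jωL = j·2595·0.0122 = 0 + j31.66 Ω
  C: Z = 1/(jωC) = -j/(ω·C) = 0 - j151.1 Ω
Step 3 — Series combination: Z_total = R + L + C = 3660 - j119.5 Ω = 3662∠-1.9° Ω.
Step 4 — Source phasor: V = 240∠-101.4° V = -47.44 - j235.3 V.
Step 5 — Current: I = V / Z = -0.01085 - j0.06463 A = 0.06554∠-99.5° A.
Step 6 — Complex power: S = V·I* = 15.72 - j0.5131 VA.
Step 7 — Real power: P = Re(S) = 15.72 W.
Step 8 — Reactive power: Q = Im(S) = -0.5131 VAR.
Step 9 — Apparent power: |S| = 15.73 VA.
Step 10 — Power factor: PF = P/|S| = 0.9995 (leading).

(a) P = 15.72 W  (b) Q = -0.5131 VAR  (c) S = 15.73 VA  (d) PF = 0.9995 (leading)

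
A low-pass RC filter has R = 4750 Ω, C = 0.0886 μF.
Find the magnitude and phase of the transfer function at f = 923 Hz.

Step 1 — Angular frequency: ω = 2π·923 = 5799 rad/s.
Step 2 — Transfer function: H(jω) = 1/(1 + jωRC).
Step 3 — Denominator: 1 + jωRC = 1 + j·5799·4750·8.86e-08 = 1 + j2.441.
Step 4 — H = 0.1437 - j0.3508.
Step 5 — Magnitude: |H| = 0.3791 (-8.4 dB); phase: φ = -67.7°.

|H| = 0.3791 (-8.4 dB), φ = -67.7°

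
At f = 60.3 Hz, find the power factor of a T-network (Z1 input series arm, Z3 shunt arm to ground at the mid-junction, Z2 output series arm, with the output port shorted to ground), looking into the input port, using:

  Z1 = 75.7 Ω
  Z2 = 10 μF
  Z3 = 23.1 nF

Step 1 — Angular frequency: ω = 2π·f = 2π·60.3 = 378.9 rad/s.
Step 2 — Component impedances:
  Z1: Z = R = 75.7 Ω
  Z2: Z = 1/(jωC) = -j/(ω·C) = 0 - j263.9 Ω
  Z3: Z = 1/(jωC) = -j/(ω·C) = 0 - j1.143e+05 Ω
Step 3 — With the output port shorted to ground, the output series arm Z2 runs from the junction to ground; the shunt arm Z3 also runs from the junction to ground. They appear in parallel: Z3 || Z2 = 0 - j263.3 Ω.
Step 4 — Series with input arm Z1: Z_in = Z1 + (Z3 || Z2) = 75.7 - j263.3 Ω = 274∠-74.0° Ω.
Step 5 — Power factor: PF = cos(φ) = Re(Z)/|Z| = 75.7/274 = 0.2763.
Step 6 — Type: Im(Z) = -263.3 ⇒ leading (phase φ = -74.0°).

PF = 0.2763 (leading, φ = -74.0°)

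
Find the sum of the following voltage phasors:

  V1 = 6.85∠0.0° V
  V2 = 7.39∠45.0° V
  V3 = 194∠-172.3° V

Step 1 — Convert each phasor to rectangular form:
  V1 = 6.85·(cos(0.0°) + j·sin(0.0°)) = 6.85 V
  V2 = 7.39·(cos(45.0°) + j·sin(45.0°)) = 5.226 + j5.226 V
  V3 = 194·(cos(-172.3°) + j·sin(-172.3°)) = -192.3 - j25.99 V
Step 2 — Sum components: V_total = -180.2 - j20.77 V.
Step 3 — Convert to polar: |V_total| = 181.4 V, ∠V_total = -173.4°.

V_total = 181.4∠-173.4° V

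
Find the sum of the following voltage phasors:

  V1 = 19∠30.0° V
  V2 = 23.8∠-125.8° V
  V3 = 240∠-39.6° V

Step 1 — Convert each phasor to rectangular form:
  V1 = 19·(cos(30.0°) + j·sin(30.0°)) = 16.45 + j9.5 V
  V2 = 23.8·(cos(-125.8°) + j·sin(-125.8°)) = -13.92 - j19.3 V
  V3 = 240·(cos(-39.6°) + j·sin(-39.6°)) = 184.9 - j153 V
Step 2 — Sum components: V_total = 187.5 - j162.8 V.
Step 3 — Convert to polar: |V_total| = 248.3 V, ∠V_total = -41.0°.

V_total = 248.3∠-41.0° V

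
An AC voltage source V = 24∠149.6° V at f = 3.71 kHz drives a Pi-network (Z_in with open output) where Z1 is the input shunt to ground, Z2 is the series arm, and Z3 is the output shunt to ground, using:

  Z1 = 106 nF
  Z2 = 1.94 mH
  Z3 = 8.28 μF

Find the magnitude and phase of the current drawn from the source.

Step 1 — Angular frequency: ω = 2π·f = 2π·3710 = 2.331e+04 rad/s.
Step 2 — Component impedances:
  Z1: Z = 1/(jωC) = -j/(ω·C) = 0 - j404.7 Ω
  Z2: Z = jωL = j·2.331e+04·0.00194 = 0 + j45.22 Ω
  Z3: Z = 1/(jωC) = -j/(ω·C) = 0 - j5.181 Ω
Step 3 — With open output, the series arm Z2 and the output shunt Z3 appear in series to ground: Z2 + Z3 = 0 + j40.04 Ω.
Step 4 — Parallel with input shunt Z1: Z_in = Z1 || (Z2 + Z3) = 0 + j44.44 Ω = 44.44∠90.0° Ω.
Step 5 — Source phasor: V = 24∠149.6° V = -20.7 + j12.14 V.
Step 6 — Ohm's law: I = V / Z_total = (-20.7 + j12.14) / (0 + j44.44) = 0.2733 + j0.4658 A.
Step 7 — Convert to polar: |I| = 0.5401 A, ∠I = 59.6°.

I = 0.5401∠59.6° A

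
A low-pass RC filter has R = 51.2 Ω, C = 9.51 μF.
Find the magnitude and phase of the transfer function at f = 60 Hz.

Step 1 — Angular frequency: ω = 2π·60 = 377 rad/s.
Step 2 — Transfer function: H(jω) = 1/(1 + jωRC).
Step 3 — Denominator: 1 + jωRC = 1 + j·377·51.2·9.51e-06 = 1 + j0.1836.
Step 4 — H = 0.9674 - j0.1776.
Step 5 — Magnitude: |H| = 0.9836 (-0.1 dB); phase: φ = -10.4°.

|H| = 0.9836 (-0.1 dB), φ = -10.4°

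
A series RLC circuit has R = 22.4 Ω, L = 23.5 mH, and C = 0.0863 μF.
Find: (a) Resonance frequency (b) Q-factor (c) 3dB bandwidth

Step 1 — Resonance condition Im(Z)=0 gives ω₀ = 1/√(LC).
Step 2 — ω₀ = 1/√(0.0235·8.63e-08) = 2.221e+04 rad/s.
Step 3 — f₀ = ω₀/(2π) = 3534 Hz.
Step 4 — Series Q: Q = ω₀L/R = 2.221e+04·0.0235/22.4 = 23.3.
Step 5 — 3dB bandwidth: Δω = ω₀/Q = 953.2 rad/s; BW = Δω/(2π) = 151.7 Hz.

(a) f₀ = 3534 Hz  (b) Q = 23.3  (c) BW = 151.7 Hz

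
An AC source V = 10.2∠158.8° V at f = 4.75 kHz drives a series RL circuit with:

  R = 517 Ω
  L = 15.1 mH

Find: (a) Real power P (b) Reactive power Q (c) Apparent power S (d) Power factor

Step 1 — Angular frequency: ω = 2π·f = 2π·4750 = 2.985e+04 rad/s.
Step 2 — Component impedances:
  R: Z = R = 517 Ω
  L: Z = jωL = j·2.985e+04·0.0151 = 0 + j450.7 Ω
Step 3 — Series combination: Z_total = R + L = 517 + j450.7 Ω = 685.8∠41.1° Ω.
Step 4 — Source phasor: V = 10.2∠158.8° V = -9.51 + j3.689 V.
Step 5 — Current: I = V / Z = -0.006918 + j0.01317 A = 0.01487∠117.7° A.
Step 6 — Complex power: S = V·I* = 0.1144 + j0.09968 VA.
Step 7 — Real power: P = Re(S) = 0.1144 W.
Step 8 — Reactive power: Q = Im(S) = 0.09968 VAR.
Step 9 — Apparent power: |S| = 0.1517 VA.
Step 10 — Power factor: PF = P/|S| = 0.7538 (lagging).

(a) P = 0.1144 W  (b) Q = 0.09968 VAR  (c) S = 0.1517 VA  (d) PF = 0.7538 (lagging)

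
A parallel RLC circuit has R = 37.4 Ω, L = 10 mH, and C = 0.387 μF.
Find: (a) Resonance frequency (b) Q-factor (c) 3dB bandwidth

Step 1 — Resonance: ω₀ = 1/√(LC) = 1/√(0.01·3.87e-07) = 1.607e+04 rad/s.
Step 2 — f₀ = ω₀/(2π) = 2558 Hz.
Step 3 — Parallel Q: Q = R/(ω₀L) = 37.4/(1.607e+04·0.01) = 0.2327.
Step 4 — Bandwidth: Δω = ω₀/Q = 6.909e+04 rad/s; BW = Δω/(2π) = 1.1e+04 Hz.

(a) f₀ = 2558 Hz  (b) Q = 0.2327  (c) BW = 1.1e+04 Hz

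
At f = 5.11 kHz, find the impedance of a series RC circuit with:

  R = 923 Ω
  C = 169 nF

Step 1 — Angular frequency: ω = 2π·f = 2π·5110 = 3.211e+04 rad/s.
Step 2 — Component impedances:
  R: Z = R = 923 Ω
  C: Z = 1/(jωC) = -j/(ω·C) = 0 - j184.3 Ω
Step 3 — Series combination: Z_total = R + C = 923 - j184.3 Ω = 941.2∠-11.3° Ω.

Z = 923 - j184.3 Ω = 941.2∠-11.3° Ω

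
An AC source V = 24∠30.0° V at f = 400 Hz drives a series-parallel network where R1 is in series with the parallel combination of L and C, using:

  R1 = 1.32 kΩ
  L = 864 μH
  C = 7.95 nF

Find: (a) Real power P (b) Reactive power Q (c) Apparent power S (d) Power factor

Step 1 — Angular frequency: ω = 2π·f = 2π·400 = 2513 rad/s.
Step 2 — Component impedances:
  R1: Z = R = 1320 Ω
  L: Z = jωL = j·2513·0.000864 = 0 + j2.171 Ω
  C: Z = 1/(jωC) = -j/(ω·C) = 0 - j5.005e+04 Ω
Step 3 — Parallel branch: L || C = 1/(1/L + 1/C) = 0 + j2.172 Ω.
Step 4 — Series with R1: Z_total = R1 + (L || C) = 1320 + j2.172 Ω = 1320∠0.1° Ω.
Step 5 — Source phasor: V = 24∠30.0° V = 20.78 + j12 V.
Step 6 — Current: I = V / Z = 0.01576 + j0.009065 A = 0.01818∠29.9° A.
Step 7 — Complex power: S = V·I* = 0.4364 + j0.0007179 VA.
Step 8 — Real power: P = Re(S) = 0.4364 W.
Step 9 — Reactive power: Q = Im(S) = 0.0007179 VAR.
Step 10 — Apparent power: |S| = 0.4364 VA.
Step 11 — Power factor: PF = P/|S| = 1 (lagging).

(a) P = 0.4364 W  (b) Q = 0.0007179 VAR  (c) S = 0.4364 VA  (d) PF = 1 (lagging)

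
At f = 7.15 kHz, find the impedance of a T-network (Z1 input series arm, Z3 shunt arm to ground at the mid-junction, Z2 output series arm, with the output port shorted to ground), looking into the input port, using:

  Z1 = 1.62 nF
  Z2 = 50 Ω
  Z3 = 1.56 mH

Step 1 — Angular frequency: ω = 2π·f = 2π·7150 = 4.492e+04 rad/s.
Step 2 — Component impedances:
  Z1: Z = 1/(jωC) = -j/(ω·C) = 0 - j1.374e+04 Ω
  Z2: Z = R = 50 Ω
  Z3: Z = jωL = j·4.492e+04·0.00156 = 0 + j70.08 Ω
Step 3 — With the output port shorted to ground, the output series arm Z2 runs from the junction to ground; the shunt arm Z3 also runs from the junction to ground. They appear in parallel: Z3 || Z2 = 33.13 + j23.64 Ω.
Step 4 — Series with input arm Z1: Z_in = Z1 + (Z3 || Z2) = 33.13 - j1.372e+04 Ω = 1.372e+04∠-89.9° Ω.

Z = 33.13 - j1.372e+04 Ω = 1.372e+04∠-89.9° Ω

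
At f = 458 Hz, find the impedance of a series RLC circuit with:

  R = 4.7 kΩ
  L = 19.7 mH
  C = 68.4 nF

Step 1 — Angular frequency: ω = 2π·f = 2π·458 = 2878 rad/s.
Step 2 — Component impedances:
  R: Z = R = 4700 Ω
  L: Z = jωL = j·2878·0.0197 = 0 + j56.69 Ω
  C: Z = 1/(jωC) = -j/(ω·C) = 0 - j5080 Ω
Step 3 — Series combination: Z_total = R + L + C = 4700 - j5024 Ω = 6880∠-46.9° Ω.

Z = 4700 - j5024 Ω = 6880∠-46.9° Ω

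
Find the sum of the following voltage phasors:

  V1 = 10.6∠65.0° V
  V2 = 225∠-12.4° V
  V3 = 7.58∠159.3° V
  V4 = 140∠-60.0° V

Step 1 — Convert each phasor to rectangular form:
  V1 = 10.6·(cos(65.0°) + j·sin(65.0°)) = 4.48 + j9.607 V
  V2 = 225·(cos(-12.4°) + j·sin(-12.4°)) = 219.8 - j48.32 V
  V3 = 7.58·(cos(159.3°) + j·sin(159.3°)) = -7.091 + j2.679 V
  V4 = 140·(cos(-60.0°) + j·sin(-60.0°)) = 70 - j121.2 V
Step 2 — Sum components: V_total = 287.1 - j157.3 V.
Step 3 — Convert to polar: |V_total| = 327.4 V, ∠V_total = -28.7°.

V_total = 327.4∠-28.7° V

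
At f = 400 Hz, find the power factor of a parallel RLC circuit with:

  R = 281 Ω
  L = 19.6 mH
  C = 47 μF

Step 1 — Angular frequency: ω = 2π·f = 2π·400 = 2513 rad/s.
Step 2 — Component impedances:
  R: Z = R = 281 Ω
  L: Z = jωL = j·2513·0.0196 = 0 + j49.26 Ω
  C: Z = 1/(jωC) = -j/(ω·C) = 0 - j8.466 Ω
Step 3 — Parallel combination: 1/Z_total = 1/R + 1/L + 1/C; Z_total = 0.3714 - j10.21 Ω = 10.22∠-87.9° Ω.
Step 4 — Power factor: PF = cos(φ) = Re(Z)/|Z| = 0.37139/10.216 = 0.03635.
Step 5 — Type: Im(Z) = -10.21 ⇒ leading (phase φ = -87.9°).

PF = 0.03635 (leading, φ = -87.9°)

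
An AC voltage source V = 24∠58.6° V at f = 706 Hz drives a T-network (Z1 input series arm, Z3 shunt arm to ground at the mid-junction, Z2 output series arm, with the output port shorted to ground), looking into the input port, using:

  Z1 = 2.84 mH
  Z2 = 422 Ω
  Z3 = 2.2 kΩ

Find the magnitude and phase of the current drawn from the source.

Step 1 — Angular frequency: ω = 2π·f = 2π·706 = 4436 rad/s.
Step 2 — Component impedances:
  Z1: Z = jωL = j·4436·0.00284 = 0 + j12.6 Ω
  Z2: Z = R = 422 Ω
  Z3: Z = R = 2200 Ω
Step 3 — With the output port shorted to ground, the output series arm Z2 runs from the junction to ground; the shunt arm Z3 also runs from the junction to ground. They appear in parallel: Z3 || Z2 = 354.1 Ω.
Step 4 — Series with input arm Z1: Z_in = Z1 + (Z3 || Z2) = 354.1 + j12.6 Ω = 354.3∠2.0° Ω.
Step 5 — Source phasor: V = 24∠58.6° V = 12.5 + j20.49 V.
Step 6 — Ohm's law: I = V / Z_total = (12.5 + j20.49) / (354.1 + j12.6) = 0.03733 + j0.05653 A.
Step 7 — Convert to polar: |I| = 0.06774 A, ∠I = 56.6°.

I = 0.06774∠56.6° A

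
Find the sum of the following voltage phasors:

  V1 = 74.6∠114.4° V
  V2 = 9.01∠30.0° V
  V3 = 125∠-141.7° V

Step 1 — Convert each phasor to rectangular form:
  V1 = 74.6·(cos(114.4°) + j·sin(114.4°)) = -30.82 + j67.94 V
  V2 = 9.01·(cos(30.0°) + j·sin(30.0°)) = 7.803 + j4.505 V
  V3 = 125·(cos(-141.7°) + j·sin(-141.7°)) = -98.1 - j77.47 V
Step 2 — Sum components: V_total = -121.1 - j5.03 V.
Step 3 — Convert to polar: |V_total| = 121.2 V, ∠V_total = -177.6°.

V_total = 121.2∠-177.6° V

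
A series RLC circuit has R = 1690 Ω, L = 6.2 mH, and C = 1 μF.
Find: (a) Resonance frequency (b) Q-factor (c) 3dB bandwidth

Step 1 — Resonance condition Im(Z)=0 gives ω₀ = 1/√(LC).
Step 2 — ω₀ = 1/√(0.0062·1e-06) = 1.27e+04 rad/s.
Step 3 — f₀ = ω₀/(2π) = 2021 Hz.
Step 4 — Series Q: Q = ω₀L/R = 1.27e+04·0.0062/1690 = 0.04659.
Step 5 — 3dB bandwidth: Δω = ω₀/Q = 2.726e+05 rad/s; BW = Δω/(2π) = 4.338e+04 Hz.

(a) f₀ = 2021 Hz  (b) Q = 0.04659  (c) BW = 4.338e+04 Hz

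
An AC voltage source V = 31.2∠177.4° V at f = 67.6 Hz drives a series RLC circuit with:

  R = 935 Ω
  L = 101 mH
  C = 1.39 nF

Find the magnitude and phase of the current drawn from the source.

Step 1 — Angular frequency: ω = 2π·f = 2π·67.6 = 424.7 rad/s.
Step 2 — Component impedances:
  R: Z = R = 935 Ω
  L: Z = jωL = j·424.7·0.101 = 0 + j42.9 Ω
  C: Z = 1/(jωC) = -j/(ω·C) = 0 - j1.694e+06 Ω
Step 3 — Series combination: Z_total = R + L + C = 935 - j1.694e+06 Ω = 1.694e+06∠-90.0° Ω.
Step 4 — Source phasor: V = 31.2∠177.4° V = -31.17 + j1.415 V.
Step 5 — Ohm's law: I = V / Z_total = (-31.17 + j1.415) / (935 - j1.694e+06) = -8.458e-07 - j1.84e-05 A.
Step 6 — Convert to polar: |I| = 1.842e-05 A, ∠I = -92.6°.

I = 1.842e-05∠-92.6° A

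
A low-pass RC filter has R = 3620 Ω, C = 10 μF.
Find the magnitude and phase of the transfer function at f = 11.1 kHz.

Step 1 — Angular frequency: ω = 2π·1.11e+04 = 6.974e+04 rad/s.
Step 2 — Transfer function: H(jω) = 1/(1 + jωRC).
Step 3 — Denominator: 1 + jωRC = 1 + j·6.974e+04·3620·1e-05 = 1 + j2525.
Step 4 — H = 1.569e-07 - j0.0003961.
Step 5 — Magnitude: |H| = 0.0003961 (-68.0 dB); phase: φ = -90.0°.

|H| = 0.0003961 (-68.0 dB), φ = -90.0°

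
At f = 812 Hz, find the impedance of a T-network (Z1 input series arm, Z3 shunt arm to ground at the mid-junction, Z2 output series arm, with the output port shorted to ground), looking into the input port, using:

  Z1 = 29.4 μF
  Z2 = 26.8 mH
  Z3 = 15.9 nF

Step 1 — Angular frequency: ω = 2π·f = 2π·812 = 5102 rad/s.
Step 2 — Component impedances:
  Z1: Z = 1/(jωC) = -j/(ω·C) = 0 - j6.667 Ω
  Z2: Z = jωL = j·5102·0.0268 = 0 + j136.7 Ω
  Z3: Z = 1/(jωC) = -j/(ω·C) = 0 - j1.233e+04 Ω
Step 3 — With the output port shorted to ground, the output series arm Z2 runs from the junction to ground; the shunt arm Z3 also runs from the junction to ground. They appear in parallel: Z3 || Z2 = 0 + j138.3 Ω.
Step 4 — Series with input arm Z1: Z_in = Z1 + (Z3 || Z2) = 0 + j131.6 Ω = 131.6∠90.0° Ω.

Z = 0 + j131.6 Ω = 131.6∠90.0° Ω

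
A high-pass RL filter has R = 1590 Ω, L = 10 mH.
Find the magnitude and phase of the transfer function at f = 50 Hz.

Step 1 — Angular frequency: ω = 2π·50 = 314.2 rad/s.
Step 2 — Transfer function: H(jω) = jωL/(R + jωL).
Step 3 — Numerator jωL = j·3.142; denominator R + jωL = 1590 + j3.142.
Step 4 — H = 3.904e-06 + j0.001976.
Step 5 — Magnitude: |H| = 0.001976 (-54.1 dB); phase: φ = 89.9°.

|H| = 0.001976 (-54.1 dB), φ = 89.9°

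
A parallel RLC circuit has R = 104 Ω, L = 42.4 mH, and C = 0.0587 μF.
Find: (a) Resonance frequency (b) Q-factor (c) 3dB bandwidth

Step 1 — Resonance: ω₀ = 1/√(LC) = 1/√(0.0424·5.87e-08) = 2.004e+04 rad/s.
Step 2 — f₀ = ω₀/(2π) = 3190 Hz.
Step 3 — Parallel Q: Q = R/(ω₀L) = 104/(2.004e+04·0.0424) = 0.1224.
Step 4 — Bandwidth: Δω = ω₀/Q = 1.638e+05 rad/s; BW = Δω/(2π) = 2.607e+04 Hz.

(a) f₀ = 3190 Hz  (b) Q = 0.1224  (c) BW = 2.607e+04 Hz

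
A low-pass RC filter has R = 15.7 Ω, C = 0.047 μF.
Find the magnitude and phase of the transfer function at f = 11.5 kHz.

Step 1 — Angular frequency: ω = 2π·1.15e+04 = 7.226e+04 rad/s.
Step 2 — Transfer function: H(jω) = 1/(1 + jωRC).
Step 3 — Denominator: 1 + jωRC = 1 + j·7.226e+04·15.7·4.7e-08 = 1 + j0.05332.
Step 4 — H = 0.9972 - j0.05317.
Step 5 — Magnitude: |H| = 0.9986 (-0.0 dB); phase: φ = -3.1°.

|H| = 0.9986 (-0.0 dB), φ = -3.1°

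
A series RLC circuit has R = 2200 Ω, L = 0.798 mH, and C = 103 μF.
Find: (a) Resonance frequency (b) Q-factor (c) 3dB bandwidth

Step 1 — Resonance: ω₀ = 1/√(LC) = 1/√(0.000798·0.000103) = 3488 rad/s.
Step 2 — f₀ = ω₀/(2π) = 555.1 Hz.
Step 3 — Series Q: Q = ω₀L/R = 3488·0.000798/2200 = 0.001265.
Step 4 — Bandwidth: Δω = ω₀/Q = 2.757e+06 rad/s; BW = Δω/(2π) = 4.388e+05 Hz.

(a) f₀ = 555.1 Hz  (b) Q = 0.001265  (c) BW = 4.388e+05 Hz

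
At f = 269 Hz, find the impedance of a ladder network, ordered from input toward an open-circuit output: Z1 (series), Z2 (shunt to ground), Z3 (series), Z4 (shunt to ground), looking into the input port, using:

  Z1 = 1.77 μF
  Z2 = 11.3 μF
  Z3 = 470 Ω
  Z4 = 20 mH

Step 1 — Angular frequency: ω = 2π·f = 2π·269 = 1690 rad/s.
Step 2 — Component impedances:
  Z1: Z = 1/(jωC) = -j/(ω·C) = 0 - j334.3 Ω
  Z2: Z = 1/(jωC) = -j/(ω·C) = 0 - j52.36 Ω
  Z3: Z = R = 470 Ω
  Z4: Z = jωL = j·1690·0.02 = 0 + j33.8 Ω
Step 3 — Ladder network (open output): work backward from the far end, alternating series and parallel combinations. Z_in = 5.824 - j386.4 Ω = 386.4∠-89.1° Ω.

Z = 5.824 - j386.4 Ω = 386.4∠-89.1° Ω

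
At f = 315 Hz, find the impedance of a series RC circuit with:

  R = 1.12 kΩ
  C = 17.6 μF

Step 1 — Angular frequency: ω = 2π·f = 2π·315 = 1979 rad/s.
Step 2 — Component impedances:
  R: Z = R = 1120 Ω
  C: Z = 1/(jωC) = -j/(ω·C) = 0 - j28.71 Ω
Step 3 — Series combination: Z_total = R + C = 1120 - j28.71 Ω = 1120∠-1.5° Ω.

Z = 1120 - j28.71 Ω = 1120∠-1.5° Ω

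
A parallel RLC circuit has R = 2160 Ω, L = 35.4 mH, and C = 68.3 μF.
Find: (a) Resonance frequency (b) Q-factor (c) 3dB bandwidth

Step 1 — Resonance: ω₀ = 1/√(LC) = 1/√(0.0354·6.83e-05) = 643.1 rad/s.
Step 2 — f₀ = ω₀/(2π) = 102.4 Hz.
Step 3 — Parallel Q: Q = R/(ω₀L) = 2160/(643.1·0.0354) = 94.88.
Step 4 — Bandwidth: Δω = ω₀/Q = 6.778 rad/s; BW = Δω/(2π) = 1.079 Hz.

(a) f₀ = 102.4 Hz  (b) Q = 94.88  (c) BW = 1.079 Hz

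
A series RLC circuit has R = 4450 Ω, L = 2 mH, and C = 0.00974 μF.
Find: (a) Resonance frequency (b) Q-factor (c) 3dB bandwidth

Step 1 — Resonance: ω₀ = 1/√(LC) = 1/√(0.002·9.74e-09) = 2.266e+05 rad/s.
Step 2 — f₀ = ω₀/(2π) = 3.606e+04 Hz.
Step 3 — Series Q: Q = ω₀L/R = 2.266e+05·0.002/4450 = 0.1018.
Step 4 — Bandwidth: Δω = ω₀/Q = 2.225e+06 rad/s; BW = Δω/(2π) = 3.541e+05 Hz.

(a) f₀ = 3.606e+04 Hz  (b) Q = 0.1018  (c) BW = 3.541e+05 Hz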